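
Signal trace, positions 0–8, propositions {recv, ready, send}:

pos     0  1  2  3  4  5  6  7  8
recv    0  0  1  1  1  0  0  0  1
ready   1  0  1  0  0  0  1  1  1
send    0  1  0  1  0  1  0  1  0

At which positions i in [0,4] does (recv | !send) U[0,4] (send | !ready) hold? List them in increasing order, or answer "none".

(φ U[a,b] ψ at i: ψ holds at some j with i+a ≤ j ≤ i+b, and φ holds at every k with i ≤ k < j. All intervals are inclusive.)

Evaluate at each i in [0,4]:
  i=0: ✓ (rhs at j=1; lhs holds on [0,0])
  i=1: ✓ (rhs at j=1)
  i=2: ✓ (rhs at j=3; lhs holds on [2,2])
  i=3: ✓ (rhs at j=3)
  i=4: ✓ (rhs at j=4)

0, 1, 2, 3, 4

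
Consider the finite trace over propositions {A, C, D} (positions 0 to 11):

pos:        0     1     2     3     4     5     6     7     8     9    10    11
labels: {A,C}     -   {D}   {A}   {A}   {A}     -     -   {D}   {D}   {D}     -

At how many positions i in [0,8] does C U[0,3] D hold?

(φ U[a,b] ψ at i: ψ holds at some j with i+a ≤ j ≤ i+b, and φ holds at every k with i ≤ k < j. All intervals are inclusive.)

2

Evaluate at each i in [0,8]:
  i=0: ✗ (lhs fails at k=1 before rhs at j=2)
  i=1: ✗ (lhs fails at k=1 before rhs at j=2)
  i=2: ✓ (rhs at j=2)
  i=3: ✗ (no rhs in [3,6])
  i=4: ✗ (no rhs in [4,7])
  i=5: ✗ (lhs fails at k=5 before rhs at j=8)
  i=6: ✗ (lhs fails at k=6 before rhs at j=8)
  i=7: ✗ (lhs fails at k=7 before rhs at j=8)
  i=8: ✓ (rhs at j=8)
Positions where it holds: {2, 8} → 2.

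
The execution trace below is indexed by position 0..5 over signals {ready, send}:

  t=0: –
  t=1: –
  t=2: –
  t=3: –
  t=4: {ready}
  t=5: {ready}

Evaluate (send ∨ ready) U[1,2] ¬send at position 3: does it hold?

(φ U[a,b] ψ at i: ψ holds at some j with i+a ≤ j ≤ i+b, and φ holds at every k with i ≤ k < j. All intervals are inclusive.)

Need some j in [4,5] with ¬send, and (send ∨ ready) at every k in [3,j-1].
  j=4: ¬send holds, but (send ∨ ready) fails at k=3 → not this j.
  j=5: ¬send holds, but (send ∨ ready) fails at k=3 → not this j.
No j in the window works → until fails.

No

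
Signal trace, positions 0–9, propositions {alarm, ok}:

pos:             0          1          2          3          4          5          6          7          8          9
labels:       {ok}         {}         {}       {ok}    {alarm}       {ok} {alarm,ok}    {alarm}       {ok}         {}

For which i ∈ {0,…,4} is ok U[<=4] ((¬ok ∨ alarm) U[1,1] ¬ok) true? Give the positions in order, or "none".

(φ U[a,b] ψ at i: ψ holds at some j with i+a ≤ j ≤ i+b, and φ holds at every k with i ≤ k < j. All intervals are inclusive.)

Evaluate at each i in [0,4]:
  i=0: ✓ (rhs at j=1; lhs holds on [0,0])
  i=1: ✓ (rhs at j=1)
  i=2: ✗ (lhs fails at k=2 before rhs at j=6)
  i=3: ✗ (lhs fails at k=4 before rhs at j=6)
  i=4: ✗ (lhs fails at k=4 before rhs at j=6)

0, 1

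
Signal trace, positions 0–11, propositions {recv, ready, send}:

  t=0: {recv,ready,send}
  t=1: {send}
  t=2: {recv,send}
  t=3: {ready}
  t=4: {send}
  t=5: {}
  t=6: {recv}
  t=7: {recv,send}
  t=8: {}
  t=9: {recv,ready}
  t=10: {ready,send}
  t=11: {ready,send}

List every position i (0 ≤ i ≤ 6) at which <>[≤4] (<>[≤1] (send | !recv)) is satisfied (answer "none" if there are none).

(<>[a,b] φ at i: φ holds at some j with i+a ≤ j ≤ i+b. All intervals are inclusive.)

Evaluate at each i in [0,6]:
  i=0: ✓ (witness j=0)
  i=1: ✓ (witness j=1)
  i=2: ✓ (witness j=2)
  i=3: ✓ (witness j=3)
  i=4: ✓ (witness j=4)
  i=5: ✓ (witness j=5)
  i=6: ✓ (witness j=6)

0, 1, 2, 3, 4, 5, 6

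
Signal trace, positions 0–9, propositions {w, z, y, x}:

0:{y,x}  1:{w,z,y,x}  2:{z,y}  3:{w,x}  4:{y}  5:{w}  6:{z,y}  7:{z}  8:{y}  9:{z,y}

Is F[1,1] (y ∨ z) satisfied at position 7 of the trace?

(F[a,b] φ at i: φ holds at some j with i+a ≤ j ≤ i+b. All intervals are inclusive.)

Check (y ∨ z) at each j in [8,8]:
  j=8: true
Found at j=8 → formula holds.

Yes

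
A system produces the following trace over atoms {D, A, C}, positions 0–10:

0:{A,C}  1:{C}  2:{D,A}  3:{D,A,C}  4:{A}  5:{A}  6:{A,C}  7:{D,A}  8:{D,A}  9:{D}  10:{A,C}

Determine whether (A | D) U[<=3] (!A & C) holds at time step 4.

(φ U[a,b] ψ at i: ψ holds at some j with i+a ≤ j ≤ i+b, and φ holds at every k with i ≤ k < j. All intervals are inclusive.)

False

Need some j in [4,7] with (!A & C), and (A | D) at every k in [4,j-1].
  j=4: (!A & C) false.
  j=5: (!A & C) false.
  j=6: (!A & C) false.
  j=7: (!A & C) false.
No j in the window works → until fails.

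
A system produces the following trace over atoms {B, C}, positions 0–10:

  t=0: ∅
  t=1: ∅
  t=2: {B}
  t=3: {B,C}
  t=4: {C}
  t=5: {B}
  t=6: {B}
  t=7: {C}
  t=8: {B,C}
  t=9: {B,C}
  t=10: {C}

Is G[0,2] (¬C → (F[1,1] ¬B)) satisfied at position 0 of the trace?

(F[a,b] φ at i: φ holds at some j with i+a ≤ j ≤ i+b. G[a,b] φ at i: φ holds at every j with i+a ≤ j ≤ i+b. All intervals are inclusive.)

Check (¬C → (F[1,1] ¬B)) at every j in [0,2]:
  j=0: antecedent true; consequent holds (witness at 1) → ✓
  j=1: antecedent true; consequent fails (none in [2,2]) → ✗
  j=2: antecedent true; consequent fails (none in [3,3]) → ✗
Fails at j=1 → formula fails.

Does not hold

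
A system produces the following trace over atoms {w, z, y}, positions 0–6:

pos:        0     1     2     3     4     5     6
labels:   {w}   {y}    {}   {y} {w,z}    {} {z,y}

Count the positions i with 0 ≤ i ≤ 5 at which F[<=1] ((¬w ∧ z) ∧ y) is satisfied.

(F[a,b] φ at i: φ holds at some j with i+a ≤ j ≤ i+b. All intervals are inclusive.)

Evaluate at each i in [0,5]:
  i=0: ✗ (none in [0,1])
  i=1: ✗ (none in [1,2])
  i=2: ✗ (none in [2,3])
  i=3: ✗ (none in [3,4])
  i=4: ✗ (none in [4,5])
  i=5: ✓ (witness j=6)
Positions where it holds: {5} → 1.

1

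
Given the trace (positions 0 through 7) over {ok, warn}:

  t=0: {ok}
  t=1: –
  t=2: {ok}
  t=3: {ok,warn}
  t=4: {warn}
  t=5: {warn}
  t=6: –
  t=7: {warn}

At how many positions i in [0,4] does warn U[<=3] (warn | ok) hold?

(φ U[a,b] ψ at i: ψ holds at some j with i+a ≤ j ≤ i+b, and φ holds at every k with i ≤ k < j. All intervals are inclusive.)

4

Evaluate at each i in [0,4]:
  i=0: ✓ (rhs at j=0)
  i=1: ✗ (lhs fails at k=1 before rhs at j=2)
  i=2: ✓ (rhs at j=2)
  i=3: ✓ (rhs at j=3)
  i=4: ✓ (rhs at j=4)
Positions where it holds: {0, 2, 3, 4} → 4.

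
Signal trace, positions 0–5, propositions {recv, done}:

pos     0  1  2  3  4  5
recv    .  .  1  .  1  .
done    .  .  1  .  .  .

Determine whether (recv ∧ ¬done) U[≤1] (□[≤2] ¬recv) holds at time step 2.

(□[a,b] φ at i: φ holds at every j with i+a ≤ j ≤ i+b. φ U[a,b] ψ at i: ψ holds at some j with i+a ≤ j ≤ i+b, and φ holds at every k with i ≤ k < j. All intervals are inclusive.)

Need some j in [2,3] with □[≤2] ¬recv, and (recv ∧ ¬done) at every k in [2,j-1].
  j=2: □[≤2] ¬recv — fails at 2.
  j=3: □[≤2] ¬recv — fails at 4.
No j in the window works → until fails.

False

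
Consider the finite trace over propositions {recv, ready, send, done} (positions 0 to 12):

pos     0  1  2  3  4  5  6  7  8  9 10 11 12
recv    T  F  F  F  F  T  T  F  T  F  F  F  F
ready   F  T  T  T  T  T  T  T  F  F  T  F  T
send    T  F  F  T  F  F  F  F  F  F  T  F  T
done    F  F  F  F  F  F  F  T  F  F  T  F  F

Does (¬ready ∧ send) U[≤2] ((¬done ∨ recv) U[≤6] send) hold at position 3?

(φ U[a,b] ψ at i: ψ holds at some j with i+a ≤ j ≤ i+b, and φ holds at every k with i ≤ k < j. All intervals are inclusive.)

True

Need some j in [3,5] with ((¬done ∨ recv) U[≤6] send), and (¬ready ∧ send) at every k in [3,j-1].
  j=3: ((¬done ∨ recv) U[≤6] send) holds; no prefix to check → satisfied.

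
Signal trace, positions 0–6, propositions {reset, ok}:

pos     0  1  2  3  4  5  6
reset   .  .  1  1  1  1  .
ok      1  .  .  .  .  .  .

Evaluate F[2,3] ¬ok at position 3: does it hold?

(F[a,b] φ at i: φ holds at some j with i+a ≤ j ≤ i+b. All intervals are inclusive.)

Holds

Check ¬ok at each j in [5,6]:
  j=5: true
  j=6: true
Found at j=5 → formula holds.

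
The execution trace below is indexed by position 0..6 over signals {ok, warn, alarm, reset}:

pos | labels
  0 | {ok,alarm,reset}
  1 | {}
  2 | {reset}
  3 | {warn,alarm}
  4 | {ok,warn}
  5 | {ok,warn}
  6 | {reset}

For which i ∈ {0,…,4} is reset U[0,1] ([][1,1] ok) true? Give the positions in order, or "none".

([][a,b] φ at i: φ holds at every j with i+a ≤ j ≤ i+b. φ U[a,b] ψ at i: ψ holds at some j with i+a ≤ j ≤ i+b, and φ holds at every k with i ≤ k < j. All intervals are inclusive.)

Evaluate at each i in [0,4]:
  i=0: ✗ (no rhs in [0,1])
  i=1: ✗ (no rhs in [1,2])
  i=2: ✓ (rhs at j=3; lhs holds on [2,2])
  i=3: ✓ (rhs at j=3)
  i=4: ✓ (rhs at j=4)

2, 3, 4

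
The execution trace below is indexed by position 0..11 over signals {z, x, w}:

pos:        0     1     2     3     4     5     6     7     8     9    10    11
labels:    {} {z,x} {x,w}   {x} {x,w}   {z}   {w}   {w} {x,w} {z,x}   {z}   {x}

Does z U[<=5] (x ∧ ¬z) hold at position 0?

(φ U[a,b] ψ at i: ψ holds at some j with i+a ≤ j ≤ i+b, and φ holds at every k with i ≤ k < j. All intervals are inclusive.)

No

Need some j in [0,5] with (x ∧ ¬z), and z at every k in [0,j-1].
  j=0: (x ∧ ¬z) false.
  j=1: (x ∧ ¬z) false.
  j=2: (x ∧ ¬z) holds, but z fails at k=0 → not this j.
  j=3: (x ∧ ¬z) holds, but z fails at k=0 → not this j.
  j=4: (x ∧ ¬z) holds, but z fails at k=0 → not this j.
  j=5: (x ∧ ¬z) false.
No j in the window works → until fails.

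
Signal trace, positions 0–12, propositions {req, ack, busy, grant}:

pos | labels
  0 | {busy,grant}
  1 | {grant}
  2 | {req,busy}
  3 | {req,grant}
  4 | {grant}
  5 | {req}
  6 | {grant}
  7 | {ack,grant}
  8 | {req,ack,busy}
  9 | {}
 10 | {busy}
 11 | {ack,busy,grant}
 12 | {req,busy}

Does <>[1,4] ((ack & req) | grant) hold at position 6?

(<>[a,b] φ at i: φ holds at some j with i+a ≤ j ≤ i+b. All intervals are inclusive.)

Check ((ack & req) | grant) at each j in [7,10]:
  j=7: true
  j=8: true
  j=9: false
  j=10: false
Found at j=7 → formula holds.

True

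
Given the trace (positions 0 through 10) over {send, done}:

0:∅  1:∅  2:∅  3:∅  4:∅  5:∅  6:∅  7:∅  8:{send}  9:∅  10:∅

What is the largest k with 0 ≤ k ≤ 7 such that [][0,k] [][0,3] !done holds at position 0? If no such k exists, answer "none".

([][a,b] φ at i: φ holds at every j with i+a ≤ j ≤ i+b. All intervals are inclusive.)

[][0,3] !done must hold from j=0 onward; find where it first fails.
  j=0: holds
  j=1: holds
  j=2: holds
  j=3: holds
  j=4: holds
  j=5: holds
  j=6: holds
  j=7: holds
Holds through j=7; largest k = 7.

7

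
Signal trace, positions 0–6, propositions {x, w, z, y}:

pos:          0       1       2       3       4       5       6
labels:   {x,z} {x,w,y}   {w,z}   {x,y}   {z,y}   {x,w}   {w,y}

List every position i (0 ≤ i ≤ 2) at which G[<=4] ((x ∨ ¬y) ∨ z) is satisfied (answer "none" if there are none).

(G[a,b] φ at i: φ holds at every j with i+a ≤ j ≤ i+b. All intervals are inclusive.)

Evaluate at each i in [0,2]:
  i=0: ✓ (all of [0,4])
  i=1: ✓ (all of [1,5])
  i=2: ✗ (fails at j=6)

0, 1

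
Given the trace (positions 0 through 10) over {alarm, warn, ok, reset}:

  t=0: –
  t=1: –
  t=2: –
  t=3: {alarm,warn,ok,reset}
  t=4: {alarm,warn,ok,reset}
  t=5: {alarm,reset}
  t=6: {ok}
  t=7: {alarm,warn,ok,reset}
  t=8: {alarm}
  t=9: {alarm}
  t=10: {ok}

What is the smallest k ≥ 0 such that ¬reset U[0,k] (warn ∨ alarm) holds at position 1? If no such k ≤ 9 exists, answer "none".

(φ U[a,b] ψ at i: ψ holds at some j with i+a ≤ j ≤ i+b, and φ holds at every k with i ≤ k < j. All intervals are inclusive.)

Need earliest j ≥ 1 with (warn ∨ alarm), and ¬reset at every k in [1,j-1].
  j=1: rhs fails.
  j=2: rhs fails.
  j=3: rhs holds; lhs holds on [1,2]. k = 2.

2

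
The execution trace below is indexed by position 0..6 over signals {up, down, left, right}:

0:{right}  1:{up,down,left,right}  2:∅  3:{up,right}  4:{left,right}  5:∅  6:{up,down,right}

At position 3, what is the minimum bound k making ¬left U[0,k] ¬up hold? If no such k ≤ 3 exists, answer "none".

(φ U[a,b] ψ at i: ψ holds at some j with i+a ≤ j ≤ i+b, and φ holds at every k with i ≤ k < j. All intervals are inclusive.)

1

Need earliest j ≥ 3 with ¬up, and ¬left at every k in [3,j-1].
  j=3: rhs fails.
  j=4: rhs holds; lhs holds on [3,3]. k = 1.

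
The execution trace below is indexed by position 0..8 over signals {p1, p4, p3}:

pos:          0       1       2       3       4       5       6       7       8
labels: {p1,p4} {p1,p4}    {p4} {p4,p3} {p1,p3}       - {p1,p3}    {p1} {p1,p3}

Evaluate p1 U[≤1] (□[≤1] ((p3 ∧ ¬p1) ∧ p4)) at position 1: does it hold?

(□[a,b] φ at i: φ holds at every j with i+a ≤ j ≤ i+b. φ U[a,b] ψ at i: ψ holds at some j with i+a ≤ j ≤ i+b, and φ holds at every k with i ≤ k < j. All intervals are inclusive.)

Need some j in [1,2] with □[≤1] ((p3 ∧ ¬p1) ∧ p4), and p1 at every k in [1,j-1].
  j=1: □[≤1] ((p3 ∧ ¬p1) ∧ p4) — fails at 1.
  j=2: □[≤1] ((p3 ∧ ¬p1) ∧ p4) — fails at 2.
No j in the window works → until fails.

No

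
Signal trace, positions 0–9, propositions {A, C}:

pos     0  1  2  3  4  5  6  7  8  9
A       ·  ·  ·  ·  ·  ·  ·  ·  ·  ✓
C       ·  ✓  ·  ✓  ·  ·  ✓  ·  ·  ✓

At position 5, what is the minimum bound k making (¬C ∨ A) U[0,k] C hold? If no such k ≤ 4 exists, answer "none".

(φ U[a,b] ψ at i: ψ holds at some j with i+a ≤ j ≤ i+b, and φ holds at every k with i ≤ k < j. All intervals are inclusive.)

1

Need earliest j ≥ 5 with C, and (¬C ∨ A) at every k in [5,j-1].
  j=5: rhs fails.
  j=6: rhs holds; lhs holds on [5,5]. k = 1.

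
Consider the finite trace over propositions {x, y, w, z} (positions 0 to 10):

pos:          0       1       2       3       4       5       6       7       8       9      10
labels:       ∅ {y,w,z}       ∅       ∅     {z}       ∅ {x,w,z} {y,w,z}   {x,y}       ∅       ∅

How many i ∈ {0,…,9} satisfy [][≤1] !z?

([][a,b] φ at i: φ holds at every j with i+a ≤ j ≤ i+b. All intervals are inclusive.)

Evaluate at each i in [0,9]:
  i=0: ✗ (fails at j=1)
  i=1: ✗ (fails at j=1)
  i=2: ✓ (all of [2,3])
  i=3: ✗ (fails at j=4)
  i=4: ✗ (fails at j=4)
  i=5: ✗ (fails at j=6)
  i=6: ✗ (fails at j=6)
  i=7: ✗ (fails at j=7)
  i=8: ✓ (all of [8,9])
  i=9: ✓ (all of [9,10])
Positions where it holds: {2, 8, 9} → 3.

3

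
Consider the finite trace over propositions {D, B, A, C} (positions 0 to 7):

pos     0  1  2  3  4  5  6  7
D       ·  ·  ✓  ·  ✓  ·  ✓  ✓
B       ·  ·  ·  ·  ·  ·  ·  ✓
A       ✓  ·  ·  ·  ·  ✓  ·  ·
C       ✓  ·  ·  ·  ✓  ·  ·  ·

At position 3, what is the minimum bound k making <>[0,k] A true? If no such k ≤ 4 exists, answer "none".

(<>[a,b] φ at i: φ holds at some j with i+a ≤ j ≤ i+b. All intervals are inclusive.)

2

Scan j = 3,4,… for A:
  j=3: fails
  j=4: fails
  j=5: holds
First hit at j=5, so smallest k = 5-3 = 2.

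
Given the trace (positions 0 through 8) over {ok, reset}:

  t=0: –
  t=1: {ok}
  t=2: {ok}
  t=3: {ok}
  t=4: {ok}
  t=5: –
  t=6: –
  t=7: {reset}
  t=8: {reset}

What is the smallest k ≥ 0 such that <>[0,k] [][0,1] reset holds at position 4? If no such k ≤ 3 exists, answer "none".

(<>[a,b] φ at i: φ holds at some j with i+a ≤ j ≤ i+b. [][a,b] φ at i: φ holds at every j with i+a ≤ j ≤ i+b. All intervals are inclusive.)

Scan j = 4,5,… for [][0,1] reset:
  j=4: fails
  j=5: fails
  j=6: fails
  j=7: holds
First hit at j=7, so smallest k = 7-4 = 3.

3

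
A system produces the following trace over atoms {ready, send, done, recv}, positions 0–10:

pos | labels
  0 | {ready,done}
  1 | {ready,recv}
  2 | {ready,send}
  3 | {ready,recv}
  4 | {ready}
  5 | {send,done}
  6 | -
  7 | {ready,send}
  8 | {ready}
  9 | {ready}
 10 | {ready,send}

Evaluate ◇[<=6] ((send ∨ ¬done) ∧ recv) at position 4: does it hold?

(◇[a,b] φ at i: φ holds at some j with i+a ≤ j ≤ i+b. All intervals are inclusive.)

Check ((send ∨ ¬done) ∧ recv) at each j in [4,10]:
  j=4: false
  j=5: false
  j=6: false
  j=7: false
  j=8: false
  j=9: false
  j=10: false
No position in the window satisfies it → formula fails.

Does not hold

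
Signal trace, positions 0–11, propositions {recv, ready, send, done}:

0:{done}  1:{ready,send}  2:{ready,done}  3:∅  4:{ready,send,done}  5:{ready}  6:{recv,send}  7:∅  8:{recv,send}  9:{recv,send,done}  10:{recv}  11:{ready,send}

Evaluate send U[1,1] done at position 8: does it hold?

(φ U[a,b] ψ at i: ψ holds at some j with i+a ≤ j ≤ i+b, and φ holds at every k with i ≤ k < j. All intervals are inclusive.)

True

Need some j in [9,9] with done, and send at every k in [8,j-1].
  j=9: done holds; send holds at every k in [8,8] → satisfied.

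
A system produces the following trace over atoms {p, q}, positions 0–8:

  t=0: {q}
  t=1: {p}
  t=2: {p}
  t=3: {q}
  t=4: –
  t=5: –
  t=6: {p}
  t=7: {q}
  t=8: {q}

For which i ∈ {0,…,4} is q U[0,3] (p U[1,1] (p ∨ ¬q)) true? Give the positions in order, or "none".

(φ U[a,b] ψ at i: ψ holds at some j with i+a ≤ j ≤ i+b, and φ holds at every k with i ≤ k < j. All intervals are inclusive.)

0, 1

Evaluate at each i in [0,4]:
  i=0: ✓ (rhs at j=1; lhs holds on [0,0])
  i=1: ✓ (rhs at j=1)
  i=2: ✗ (no rhs in [2,5])
  i=3: ✗ (no rhs in [3,6])
  i=4: ✗ (no rhs in [4,7])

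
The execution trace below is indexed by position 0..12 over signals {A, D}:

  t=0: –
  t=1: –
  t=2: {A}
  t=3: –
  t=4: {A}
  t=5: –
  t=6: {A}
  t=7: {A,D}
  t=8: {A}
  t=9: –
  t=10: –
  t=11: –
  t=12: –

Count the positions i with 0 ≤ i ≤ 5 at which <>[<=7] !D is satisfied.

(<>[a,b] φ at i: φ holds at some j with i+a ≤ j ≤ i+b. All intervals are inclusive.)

6

Evaluate at each i in [0,5]:
  i=0: ✓ (witness j=0)
  i=1: ✓ (witness j=1)
  i=2: ✓ (witness j=2)
  i=3: ✓ (witness j=3)
  i=4: ✓ (witness j=4)
  i=5: ✓ (witness j=5)
Positions where it holds: {0, 1, 2, 3, 4, 5} → 6.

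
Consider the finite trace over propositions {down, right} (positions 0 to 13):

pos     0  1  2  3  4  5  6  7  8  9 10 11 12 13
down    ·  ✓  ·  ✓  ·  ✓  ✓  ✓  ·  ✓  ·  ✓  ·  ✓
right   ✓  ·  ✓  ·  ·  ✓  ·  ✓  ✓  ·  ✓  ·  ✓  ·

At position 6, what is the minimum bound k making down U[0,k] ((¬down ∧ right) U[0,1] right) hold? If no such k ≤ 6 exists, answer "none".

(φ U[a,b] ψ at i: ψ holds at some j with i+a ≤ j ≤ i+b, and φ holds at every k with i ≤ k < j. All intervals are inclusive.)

Need earliest j ≥ 6 with ((¬down ∧ right) U[0,1] right), and down at every k in [6,j-1].
  j=6: rhs fails.
  j=7: rhs holds; lhs holds on [6,6]. k = 1.

1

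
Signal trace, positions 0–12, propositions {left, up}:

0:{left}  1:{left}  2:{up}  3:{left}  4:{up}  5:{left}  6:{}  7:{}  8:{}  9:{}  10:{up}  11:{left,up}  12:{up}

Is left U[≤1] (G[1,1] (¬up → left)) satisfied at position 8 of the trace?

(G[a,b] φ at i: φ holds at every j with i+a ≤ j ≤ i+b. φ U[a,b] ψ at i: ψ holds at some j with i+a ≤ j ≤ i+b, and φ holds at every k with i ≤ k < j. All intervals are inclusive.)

Need some j in [8,9] with G[1,1] (¬up → left), and left at every k in [8,j-1].
  j=8: G[1,1] (¬up → left) — fails at 9.
  j=9: G[1,1] (¬up → left) holds, but left fails at k=8 → not this j.
No j in the window works → until fails.

Does not hold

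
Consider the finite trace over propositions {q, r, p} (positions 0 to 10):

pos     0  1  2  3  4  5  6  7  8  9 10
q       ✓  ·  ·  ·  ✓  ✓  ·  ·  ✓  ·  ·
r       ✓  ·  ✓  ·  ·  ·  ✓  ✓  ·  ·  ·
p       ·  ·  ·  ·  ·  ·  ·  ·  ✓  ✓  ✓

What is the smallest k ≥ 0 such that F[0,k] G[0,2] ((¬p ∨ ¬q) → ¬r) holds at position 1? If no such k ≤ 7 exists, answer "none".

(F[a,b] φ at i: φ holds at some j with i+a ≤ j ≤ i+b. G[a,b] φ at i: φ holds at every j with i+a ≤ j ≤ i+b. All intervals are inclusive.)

2

Scan j = 1,2,… for G[0,2] ((¬p ∨ ¬q) → ¬r):
  j=1: fails
  j=2: fails
  j=3: holds
First hit at j=3, so smallest k = 3-1 = 2.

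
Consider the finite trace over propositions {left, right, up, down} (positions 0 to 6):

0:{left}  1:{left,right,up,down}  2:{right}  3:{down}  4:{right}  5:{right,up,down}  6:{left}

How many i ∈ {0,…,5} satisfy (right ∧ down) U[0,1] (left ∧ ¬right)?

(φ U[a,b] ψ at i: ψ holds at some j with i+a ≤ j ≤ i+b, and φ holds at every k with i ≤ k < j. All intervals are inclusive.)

Evaluate at each i in [0,5]:
  i=0: ✓ (rhs at j=0)
  i=1: ✗ (no rhs in [1,2])
  i=2: ✗ (no rhs in [2,3])
  i=3: ✗ (no rhs in [3,4])
  i=4: ✗ (no rhs in [4,5])
  i=5: ✓ (rhs at j=6; lhs holds on [5,5])
Positions where it holds: {0, 5} → 2.

2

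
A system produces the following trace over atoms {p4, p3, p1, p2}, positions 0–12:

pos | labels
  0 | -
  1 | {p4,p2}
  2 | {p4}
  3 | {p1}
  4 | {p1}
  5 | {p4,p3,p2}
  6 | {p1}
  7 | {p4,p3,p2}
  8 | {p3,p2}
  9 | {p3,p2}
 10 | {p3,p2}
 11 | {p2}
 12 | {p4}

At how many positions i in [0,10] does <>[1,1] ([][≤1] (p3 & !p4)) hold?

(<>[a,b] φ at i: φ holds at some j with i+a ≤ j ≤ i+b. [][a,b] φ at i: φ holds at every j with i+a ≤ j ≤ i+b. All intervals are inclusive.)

Evaluate at each i in [0,10]:
  i=0: ✗ (none in [1,1])
  i=1: ✗ (none in [2,2])
  i=2: ✗ (none in [3,3])
  i=3: ✗ (none in [4,4])
  i=4: ✗ (none in [5,5])
  i=5: ✗ (none in [6,6])
  i=6: ✗ (none in [7,7])
  i=7: ✓ (witness j=8)
  i=8: ✓ (witness j=9)
  i=9: ✗ (none in [10,10])
  i=10: ✗ (none in [11,11])
Positions where it holds: {7, 8} → 2.

2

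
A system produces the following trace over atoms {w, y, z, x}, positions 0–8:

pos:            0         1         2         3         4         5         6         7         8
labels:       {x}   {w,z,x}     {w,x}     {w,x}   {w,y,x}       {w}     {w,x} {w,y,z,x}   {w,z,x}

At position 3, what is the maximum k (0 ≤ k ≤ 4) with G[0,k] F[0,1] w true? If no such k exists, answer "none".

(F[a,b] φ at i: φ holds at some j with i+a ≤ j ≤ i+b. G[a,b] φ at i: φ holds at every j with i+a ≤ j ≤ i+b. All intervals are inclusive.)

4

F[0,1] w must hold from j=3 onward; find where it first fails.
  j=3: holds
  j=4: holds
  j=5: holds
  j=6: holds
  j=7: holds
Holds through j=7; largest k = 4.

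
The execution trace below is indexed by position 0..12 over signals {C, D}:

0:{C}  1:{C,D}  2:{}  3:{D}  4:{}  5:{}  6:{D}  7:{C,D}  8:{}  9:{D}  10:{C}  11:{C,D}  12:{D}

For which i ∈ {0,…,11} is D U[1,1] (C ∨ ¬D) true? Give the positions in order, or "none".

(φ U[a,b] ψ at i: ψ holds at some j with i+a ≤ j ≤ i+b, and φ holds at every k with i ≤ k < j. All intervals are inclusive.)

1, 3, 6, 7, 9

Evaluate at each i in [0,11]:
  i=0: ✗ (lhs fails at k=0 before rhs at j=1)
  i=1: ✓ (rhs at j=2; lhs holds on [1,1])
  i=2: ✗ (no rhs in [3,3])
  i=3: ✓ (rhs at j=4; lhs holds on [3,3])
  i=4: ✗ (lhs fails at k=4 before rhs at j=5)
  i=5: ✗ (no rhs in [6,6])
  i=6: ✓ (rhs at j=7; lhs holds on [6,6])
  i=7: ✓ (rhs at j=8; lhs holds on [7,7])
  i=8: ✗ (no rhs in [9,9])
  i=9: ✓ (rhs at j=10; lhs holds on [9,9])
  i=10: ✗ (lhs fails at k=10 before rhs at j=11)
  i=11: ✗ (no rhs in [12,12])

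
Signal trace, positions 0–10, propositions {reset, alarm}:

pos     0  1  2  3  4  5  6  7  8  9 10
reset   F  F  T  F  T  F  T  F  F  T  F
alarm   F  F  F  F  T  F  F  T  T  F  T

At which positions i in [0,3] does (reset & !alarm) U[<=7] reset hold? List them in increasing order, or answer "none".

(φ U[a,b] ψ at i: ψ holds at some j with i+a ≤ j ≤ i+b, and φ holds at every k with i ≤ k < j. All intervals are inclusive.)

2

Evaluate at each i in [0,3]:
  i=0: ✗ (lhs fails at k=0 before rhs at j=2)
  i=1: ✗ (lhs fails at k=1 before rhs at j=2)
  i=2: ✓ (rhs at j=2)
  i=3: ✗ (lhs fails at k=3 before rhs at j=4)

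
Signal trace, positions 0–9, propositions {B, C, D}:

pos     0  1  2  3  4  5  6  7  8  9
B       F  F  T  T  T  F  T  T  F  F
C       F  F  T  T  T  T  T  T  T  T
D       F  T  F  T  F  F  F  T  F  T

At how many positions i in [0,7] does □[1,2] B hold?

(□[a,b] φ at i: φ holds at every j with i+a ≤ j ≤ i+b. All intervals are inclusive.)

Evaluate at each i in [0,7]:
  i=0: ✗ (fails at j=1)
  i=1: ✓ (all of [2,3])
  i=2: ✓ (all of [3,4])
  i=3: ✗ (fails at j=5)
  i=4: ✗ (fails at j=5)
  i=5: ✓ (all of [6,7])
  i=6: ✗ (fails at j=8)
  i=7: ✗ (fails at j=8)
Positions where it holds: {1, 2, 5} → 3.

3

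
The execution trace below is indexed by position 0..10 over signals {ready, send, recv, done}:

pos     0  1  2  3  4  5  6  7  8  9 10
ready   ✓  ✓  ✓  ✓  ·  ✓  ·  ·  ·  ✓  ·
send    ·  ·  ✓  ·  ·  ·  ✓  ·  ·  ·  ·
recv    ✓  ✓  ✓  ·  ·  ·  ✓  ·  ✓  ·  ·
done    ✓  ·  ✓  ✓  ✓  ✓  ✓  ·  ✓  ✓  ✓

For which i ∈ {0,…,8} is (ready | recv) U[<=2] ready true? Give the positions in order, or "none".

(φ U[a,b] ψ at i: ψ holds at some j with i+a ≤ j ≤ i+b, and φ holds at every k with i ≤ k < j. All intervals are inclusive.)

0, 1, 2, 3, 5, 8

Evaluate at each i in [0,8]:
  i=0: ✓ (rhs at j=0)
  i=1: ✓ (rhs at j=1)
  i=2: ✓ (rhs at j=2)
  i=3: ✓ (rhs at j=3)
  i=4: ✗ (lhs fails at k=4 before rhs at j=5)
  i=5: ✓ (rhs at j=5)
  i=6: ✗ (no rhs in [6,8])
  i=7: ✗ (lhs fails at k=7 before rhs at j=9)
  i=8: ✓ (rhs at j=9; lhs holds on [8,8])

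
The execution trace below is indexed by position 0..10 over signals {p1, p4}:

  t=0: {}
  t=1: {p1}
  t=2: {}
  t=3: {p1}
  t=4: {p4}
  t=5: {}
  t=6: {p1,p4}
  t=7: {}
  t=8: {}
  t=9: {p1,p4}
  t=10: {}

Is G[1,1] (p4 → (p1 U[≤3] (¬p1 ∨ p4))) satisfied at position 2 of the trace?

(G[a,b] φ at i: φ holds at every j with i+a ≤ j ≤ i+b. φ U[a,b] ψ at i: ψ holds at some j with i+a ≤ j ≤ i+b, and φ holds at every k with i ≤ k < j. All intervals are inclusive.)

Check (p4 → (p1 U[≤3] (¬p1 ∨ p4))) at every j in [3,3]:
  j=3: antecedent false → ✓
All positions satisfy it → formula holds.

Yes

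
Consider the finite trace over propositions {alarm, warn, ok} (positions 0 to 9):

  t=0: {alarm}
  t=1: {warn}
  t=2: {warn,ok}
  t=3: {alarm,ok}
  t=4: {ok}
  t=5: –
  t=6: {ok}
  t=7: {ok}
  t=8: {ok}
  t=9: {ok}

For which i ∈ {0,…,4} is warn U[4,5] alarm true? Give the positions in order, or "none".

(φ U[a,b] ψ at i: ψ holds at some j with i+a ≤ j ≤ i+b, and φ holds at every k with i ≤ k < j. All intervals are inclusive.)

Evaluate at each i in [0,4]:
  i=0: ✗ (no rhs in [4,5])
  i=1: ✗ (no rhs in [5,6])
  i=2: ✗ (no rhs in [6,7])
  i=3: ✗ (no rhs in [7,8])
  i=4: ✗ (no rhs in [8,9])

none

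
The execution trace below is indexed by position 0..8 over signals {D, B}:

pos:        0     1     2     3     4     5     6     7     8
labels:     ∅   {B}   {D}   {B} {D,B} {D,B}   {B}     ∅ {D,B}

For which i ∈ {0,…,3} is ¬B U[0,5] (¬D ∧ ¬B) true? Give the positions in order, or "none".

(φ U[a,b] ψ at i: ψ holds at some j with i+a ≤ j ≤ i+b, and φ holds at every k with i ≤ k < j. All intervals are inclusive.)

0

Evaluate at each i in [0,3]:
  i=0: ✓ (rhs at j=0)
  i=1: ✗ (no rhs in [1,6])
  i=2: ✗ (lhs fails at k=3 before rhs at j=7)
  i=3: ✗ (lhs fails at k=3 before rhs at j=7)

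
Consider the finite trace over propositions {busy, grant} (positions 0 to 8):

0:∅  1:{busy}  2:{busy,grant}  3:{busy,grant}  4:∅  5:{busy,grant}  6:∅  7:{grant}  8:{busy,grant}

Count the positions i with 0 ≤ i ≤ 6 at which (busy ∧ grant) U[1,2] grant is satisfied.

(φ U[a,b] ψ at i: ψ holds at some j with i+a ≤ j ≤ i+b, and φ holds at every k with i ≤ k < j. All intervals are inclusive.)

1

Evaluate at each i in [0,6]:
  i=0: ✗ (lhs fails at k=0 before rhs at j=2)
  i=1: ✗ (lhs fails at k=1 before rhs at j=2)
  i=2: ✓ (rhs at j=3; lhs holds on [2,2])
  i=3: ✗ (lhs fails at k=4 before rhs at j=5)
  i=4: ✗ (lhs fails at k=4 before rhs at j=5)
  i=5: ✗ (lhs fails at k=6 before rhs at j=7)
  i=6: ✗ (lhs fails at k=6 before rhs at j=7)
Positions where it holds: {2} → 1.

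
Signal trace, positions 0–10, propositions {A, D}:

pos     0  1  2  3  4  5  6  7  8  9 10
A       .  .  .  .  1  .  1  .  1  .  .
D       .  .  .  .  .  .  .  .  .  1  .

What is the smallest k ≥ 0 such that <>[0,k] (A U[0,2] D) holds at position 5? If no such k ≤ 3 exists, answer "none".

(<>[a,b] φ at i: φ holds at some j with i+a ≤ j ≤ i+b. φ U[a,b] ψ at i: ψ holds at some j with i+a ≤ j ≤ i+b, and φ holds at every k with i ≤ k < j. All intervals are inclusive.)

Scan j = 5,6,… for (A U[0,2] D):
  j=5: fails
  j=6: fails
  j=7: fails
  j=8: holds
First hit at j=8, so smallest k = 8-5 = 3.

3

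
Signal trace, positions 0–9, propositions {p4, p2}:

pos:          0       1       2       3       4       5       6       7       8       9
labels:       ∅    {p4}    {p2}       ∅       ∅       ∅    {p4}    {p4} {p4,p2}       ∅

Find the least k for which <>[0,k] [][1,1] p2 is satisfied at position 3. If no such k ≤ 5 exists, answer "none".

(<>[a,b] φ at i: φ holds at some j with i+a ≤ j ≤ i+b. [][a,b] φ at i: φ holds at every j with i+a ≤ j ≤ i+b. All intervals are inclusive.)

Scan j = 3,4,… for [][1,1] p2:
  j=3: fails
  j=4: fails
  j=5: fails
  j=6: fails
  j=7: holds
First hit at j=7, so smallest k = 7-3 = 4.

4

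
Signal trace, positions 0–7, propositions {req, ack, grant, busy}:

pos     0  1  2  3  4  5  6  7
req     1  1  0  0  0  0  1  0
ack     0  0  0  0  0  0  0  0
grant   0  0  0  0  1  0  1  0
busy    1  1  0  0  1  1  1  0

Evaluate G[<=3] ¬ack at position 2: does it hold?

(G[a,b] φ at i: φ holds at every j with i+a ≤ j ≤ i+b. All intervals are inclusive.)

Check ¬ack at every j in [2,5]:
  j=2: true
  j=3: true
  j=4: true
  j=5: true
All positions satisfy it → formula holds.

Yes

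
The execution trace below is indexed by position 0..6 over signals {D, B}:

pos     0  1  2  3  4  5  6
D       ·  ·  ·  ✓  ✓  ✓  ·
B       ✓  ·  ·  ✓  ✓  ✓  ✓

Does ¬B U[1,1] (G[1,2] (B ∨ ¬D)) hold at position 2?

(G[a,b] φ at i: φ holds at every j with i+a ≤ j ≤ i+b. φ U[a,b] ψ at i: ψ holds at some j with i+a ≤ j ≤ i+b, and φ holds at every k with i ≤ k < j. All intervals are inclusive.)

Holds

Need some j in [3,3] with G[1,2] (B ∨ ¬D), and ¬B at every k in [2,j-1].
  j=3: G[1,2] (B ∨ ¬D) holds; ¬B holds at every k in [2,2] → satisfied.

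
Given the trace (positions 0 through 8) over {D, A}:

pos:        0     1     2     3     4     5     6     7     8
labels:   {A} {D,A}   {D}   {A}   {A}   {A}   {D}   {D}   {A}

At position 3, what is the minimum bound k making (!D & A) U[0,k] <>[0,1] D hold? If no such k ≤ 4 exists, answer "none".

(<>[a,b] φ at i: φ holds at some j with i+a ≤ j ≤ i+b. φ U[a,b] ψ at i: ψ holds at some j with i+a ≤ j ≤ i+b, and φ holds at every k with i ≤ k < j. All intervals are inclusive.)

Need earliest j ≥ 3 with <>[0,1] D, and (!D & A) at every k in [3,j-1].
  j=3: rhs fails.
  j=4: rhs fails.
  j=5: rhs holds; lhs holds on [3,4]. k = 2.

2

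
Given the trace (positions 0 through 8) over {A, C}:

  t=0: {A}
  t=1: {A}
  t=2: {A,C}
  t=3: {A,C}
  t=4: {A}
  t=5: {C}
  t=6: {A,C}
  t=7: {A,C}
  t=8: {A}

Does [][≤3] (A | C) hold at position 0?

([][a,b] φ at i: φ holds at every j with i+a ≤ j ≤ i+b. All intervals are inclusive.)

Holds

Check (A | C) at every j in [0,3]:
  j=0: true
  j=1: true
  j=2: true
  j=3: true
All positions satisfy it → formula holds.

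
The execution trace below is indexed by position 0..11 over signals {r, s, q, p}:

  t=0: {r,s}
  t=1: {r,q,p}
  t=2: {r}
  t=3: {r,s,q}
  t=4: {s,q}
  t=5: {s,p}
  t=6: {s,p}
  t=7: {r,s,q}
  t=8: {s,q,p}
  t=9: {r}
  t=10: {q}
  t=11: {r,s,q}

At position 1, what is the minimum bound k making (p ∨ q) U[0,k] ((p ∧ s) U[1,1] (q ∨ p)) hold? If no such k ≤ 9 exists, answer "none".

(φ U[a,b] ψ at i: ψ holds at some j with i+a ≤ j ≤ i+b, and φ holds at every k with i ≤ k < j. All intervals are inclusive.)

none

Need earliest j ≥ 1 with ((p ∧ s) U[1,1] (q ∨ p)), and (p ∨ q) at every k in [1,j-1].
  j=1: rhs fails.
  j=2: rhs fails.
  j=3: rhs fails.
  j=4: rhs fails.
  j=5: rhs holds but lhs fails at k=2.
  j=6: rhs holds but lhs fails at k=2.
  j=7: rhs fails.
  j=8: rhs fails.
  j=9: rhs fails.
  j=10: rhs fails.
No witness within the range → none.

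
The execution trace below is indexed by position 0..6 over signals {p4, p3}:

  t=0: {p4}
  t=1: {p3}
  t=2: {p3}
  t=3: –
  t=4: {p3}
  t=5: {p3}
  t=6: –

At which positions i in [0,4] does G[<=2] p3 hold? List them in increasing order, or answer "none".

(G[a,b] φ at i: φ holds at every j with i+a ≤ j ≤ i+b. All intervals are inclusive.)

Evaluate at each i in [0,4]:
  i=0: ✗ (fails at j=0)
  i=1: ✗ (fails at j=3)
  i=2: ✗ (fails at j=3)
  i=3: ✗ (fails at j=3)
  i=4: ✗ (fails at j=6)

none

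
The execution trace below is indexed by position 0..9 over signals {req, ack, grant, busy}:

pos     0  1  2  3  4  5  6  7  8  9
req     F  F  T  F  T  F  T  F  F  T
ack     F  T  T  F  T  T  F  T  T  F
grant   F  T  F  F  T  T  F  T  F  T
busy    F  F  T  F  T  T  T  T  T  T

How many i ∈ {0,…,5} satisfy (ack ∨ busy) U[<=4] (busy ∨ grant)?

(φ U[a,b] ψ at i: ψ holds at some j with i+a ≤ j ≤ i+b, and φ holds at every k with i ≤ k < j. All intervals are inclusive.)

4

Evaluate at each i in [0,5]:
  i=0: ✗ (lhs fails at k=0 before rhs at j=1)
  i=1: ✓ (rhs at j=1)
  i=2: ✓ (rhs at j=2)
  i=3: ✗ (lhs fails at k=3 before rhs at j=4)
  i=4: ✓ (rhs at j=4)
  i=5: ✓ (rhs at j=5)
Positions where it holds: {1, 2, 4, 5} → 4.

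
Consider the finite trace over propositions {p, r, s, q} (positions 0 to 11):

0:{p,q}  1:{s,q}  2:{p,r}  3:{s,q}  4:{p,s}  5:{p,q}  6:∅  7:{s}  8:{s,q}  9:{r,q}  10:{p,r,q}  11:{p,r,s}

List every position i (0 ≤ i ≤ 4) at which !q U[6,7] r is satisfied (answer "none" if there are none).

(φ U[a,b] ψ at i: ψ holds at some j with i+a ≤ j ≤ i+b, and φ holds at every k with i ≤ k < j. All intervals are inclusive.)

none

Evaluate at each i in [0,4]:
  i=0: ✗ (no rhs in [6,7])
  i=1: ✗ (no rhs in [7,8])
  i=2: ✗ (lhs fails at k=3 before rhs at j=9)
  i=3: ✗ (lhs fails at k=3 before rhs at j=9)
  i=4: ✗ (lhs fails at k=5 before rhs at j=10)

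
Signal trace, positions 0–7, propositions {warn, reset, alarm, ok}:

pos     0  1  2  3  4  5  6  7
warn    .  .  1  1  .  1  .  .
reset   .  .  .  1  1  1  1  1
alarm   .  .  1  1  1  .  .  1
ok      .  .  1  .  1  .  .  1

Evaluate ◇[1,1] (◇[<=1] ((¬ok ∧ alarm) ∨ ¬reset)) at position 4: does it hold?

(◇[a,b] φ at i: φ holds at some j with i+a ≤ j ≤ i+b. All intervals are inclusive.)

Does not hold

Check ◇[<=1] ((¬ok ∧ alarm) ∨ ¬reset) at each j in [5,5]:
  j=5: fails (none in [5,6])
No position in the window satisfies it → formula fails.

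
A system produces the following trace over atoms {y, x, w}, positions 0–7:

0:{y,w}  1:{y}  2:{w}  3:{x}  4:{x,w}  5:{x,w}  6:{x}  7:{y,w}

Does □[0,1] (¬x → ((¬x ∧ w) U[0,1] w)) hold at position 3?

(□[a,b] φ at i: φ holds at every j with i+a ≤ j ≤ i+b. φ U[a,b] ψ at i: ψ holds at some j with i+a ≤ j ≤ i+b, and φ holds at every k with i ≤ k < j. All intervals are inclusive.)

Yes

Check (¬x → ((¬x ∧ w) U[0,1] w)) at every j in [3,4]:
  j=3: antecedent false → ✓
  j=4: antecedent false → ✓
All positions satisfy it → formula holds.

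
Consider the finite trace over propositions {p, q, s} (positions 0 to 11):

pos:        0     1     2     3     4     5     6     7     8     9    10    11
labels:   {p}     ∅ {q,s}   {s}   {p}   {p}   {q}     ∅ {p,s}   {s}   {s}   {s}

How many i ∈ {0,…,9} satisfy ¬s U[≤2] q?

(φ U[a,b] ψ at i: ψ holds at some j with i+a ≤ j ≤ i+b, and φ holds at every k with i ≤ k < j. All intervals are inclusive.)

6

Evaluate at each i in [0,9]:
  i=0: ✓ (rhs at j=2; lhs holds on [0,1])
  i=1: ✓ (rhs at j=2; lhs holds on [1,1])
  i=2: ✓ (rhs at j=2)
  i=3: ✗ (no rhs in [3,5])
  i=4: ✓ (rhs at j=6; lhs holds on [4,5])
  i=5: ✓ (rhs at j=6; lhs holds on [5,5])
  i=6: ✓ (rhs at j=6)
  i=7: ✗ (no rhs in [7,9])
  i=8: ✗ (no rhs in [8,10])
  i=9: ✗ (no rhs in [9,11])
Positions where it holds: {0, 1, 2, 4, 5, 6} → 6.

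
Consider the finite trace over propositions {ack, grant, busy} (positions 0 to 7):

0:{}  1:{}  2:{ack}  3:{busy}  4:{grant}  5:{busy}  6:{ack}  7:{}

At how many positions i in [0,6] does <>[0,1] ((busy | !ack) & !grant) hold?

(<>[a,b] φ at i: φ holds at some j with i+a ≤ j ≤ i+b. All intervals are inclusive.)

7

Evaluate at each i in [0,6]:
  i=0: ✓ (witness j=0)
  i=1: ✓ (witness j=1)
  i=2: ✓ (witness j=3)
  i=3: ✓ (witness j=3)
  i=4: ✓ (witness j=5)
  i=5: ✓ (witness j=5)
  i=6: ✓ (witness j=7)
Positions where it holds: {0, 1, 2, 3, 4, 5, 6} → 7.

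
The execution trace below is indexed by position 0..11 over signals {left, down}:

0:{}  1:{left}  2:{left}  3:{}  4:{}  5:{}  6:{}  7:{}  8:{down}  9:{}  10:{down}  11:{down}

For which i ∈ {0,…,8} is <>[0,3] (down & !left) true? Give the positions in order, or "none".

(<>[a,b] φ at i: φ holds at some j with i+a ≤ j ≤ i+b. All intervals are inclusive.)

Evaluate at each i in [0,8]:
  i=0: ✗ (none in [0,3])
  i=1: ✗ (none in [1,4])
  i=2: ✗ (none in [2,5])
  i=3: ✗ (none in [3,6])
  i=4: ✗ (none in [4,7])
  i=5: ✓ (witness j=8)
  i=6: ✓ (witness j=8)
  i=7: ✓ (witness j=8)
  i=8: ✓ (witness j=8)

5, 6, 7, 8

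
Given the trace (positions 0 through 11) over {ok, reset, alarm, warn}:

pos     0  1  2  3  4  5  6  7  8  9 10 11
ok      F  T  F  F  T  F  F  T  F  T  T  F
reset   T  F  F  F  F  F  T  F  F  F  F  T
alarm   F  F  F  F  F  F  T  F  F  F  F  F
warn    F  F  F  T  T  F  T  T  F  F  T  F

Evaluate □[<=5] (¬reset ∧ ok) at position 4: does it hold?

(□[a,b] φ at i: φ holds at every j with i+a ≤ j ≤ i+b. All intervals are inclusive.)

No

Check (¬reset ∧ ok) at every j in [4,9]:
  j=4: true
  j=5: false
  j=6: false
  j=7: true
  j=8: false
  j=9: true
Fails at j=5 → formula fails.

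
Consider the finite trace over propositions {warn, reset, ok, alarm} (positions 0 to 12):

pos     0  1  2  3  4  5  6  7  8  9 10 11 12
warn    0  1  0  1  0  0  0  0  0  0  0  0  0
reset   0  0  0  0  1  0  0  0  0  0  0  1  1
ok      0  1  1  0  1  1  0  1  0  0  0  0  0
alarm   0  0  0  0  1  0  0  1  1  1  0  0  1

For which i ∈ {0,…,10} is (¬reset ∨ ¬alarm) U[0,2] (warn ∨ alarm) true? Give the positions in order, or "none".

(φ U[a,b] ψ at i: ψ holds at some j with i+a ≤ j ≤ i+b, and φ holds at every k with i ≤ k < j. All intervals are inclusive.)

Evaluate at each i in [0,10]:
  i=0: ✓ (rhs at j=1; lhs holds on [0,0])
  i=1: ✓ (rhs at j=1)
  i=2: ✓ (rhs at j=3; lhs holds on [2,2])
  i=3: ✓ (rhs at j=3)
  i=4: ✓ (rhs at j=4)
  i=5: ✓ (rhs at j=7; lhs holds on [5,6])
  i=6: ✓ (rhs at j=7; lhs holds on [6,6])
  i=7: ✓ (rhs at j=7)
  i=8: ✓ (rhs at j=8)
  i=9: ✓ (rhs at j=9)
  i=10: ✓ (rhs at j=12; lhs holds on [10,11])

0, 1, 2, 3, 4, 5, 6, 7, 8, 9, 10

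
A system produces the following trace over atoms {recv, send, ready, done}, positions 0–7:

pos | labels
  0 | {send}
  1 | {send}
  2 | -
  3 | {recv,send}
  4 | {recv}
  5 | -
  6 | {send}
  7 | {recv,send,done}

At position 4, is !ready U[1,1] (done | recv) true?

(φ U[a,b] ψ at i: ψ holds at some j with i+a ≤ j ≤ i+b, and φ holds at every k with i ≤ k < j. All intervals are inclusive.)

No

Need some j in [5,5] with (done | recv), and !ready at every k in [4,j-1].
  j=5: (done | recv) false.
No j in the window works → until fails.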